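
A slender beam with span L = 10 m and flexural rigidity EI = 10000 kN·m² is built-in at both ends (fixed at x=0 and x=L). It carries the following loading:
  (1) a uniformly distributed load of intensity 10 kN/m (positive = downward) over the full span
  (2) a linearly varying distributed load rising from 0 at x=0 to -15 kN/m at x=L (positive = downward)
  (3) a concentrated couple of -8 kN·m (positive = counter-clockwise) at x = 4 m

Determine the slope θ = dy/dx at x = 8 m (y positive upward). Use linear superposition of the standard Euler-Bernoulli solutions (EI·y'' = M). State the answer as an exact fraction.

Load 1 — uniform load w=10 kN/m over full span:
  θ_1 = -wx(L-x)(L-2x)/(12EI) = -10·8·(10-8)·(10-2·8)/(12·10000) = 1/125 rad
Load 2 — triangular load w₀=-15 kN/m (0→w₀ over full span):
  θ_2 = -w₀(2x(L-x)(L-2x)(x+2L)+x²(L-x)²)/(120LEI) = -(-15)·(2·8·(10-8)·(10-2·8)·(8+2·10)+8²·(10-8)²)/(120·10·10000) = -4/625 rad
Load 3 — applied couple M₀=-8 kN·m at a=4 m (b=L-a=6):
  θ_3 = (R_Ax²/2 - M_Ax - M₀(x-a))/EI  [x>a] with R_A=-144/125, M_A=-24/25 = ((-144/125)·8²/2 - (-24/25)·8 - (-8)·(8-4))/10000 = 22/78125 rad
Superposition: θ = Σ θ_i = 147/78125 rad ≈ 0.001882 rad

θ(8) = 147/78125 rad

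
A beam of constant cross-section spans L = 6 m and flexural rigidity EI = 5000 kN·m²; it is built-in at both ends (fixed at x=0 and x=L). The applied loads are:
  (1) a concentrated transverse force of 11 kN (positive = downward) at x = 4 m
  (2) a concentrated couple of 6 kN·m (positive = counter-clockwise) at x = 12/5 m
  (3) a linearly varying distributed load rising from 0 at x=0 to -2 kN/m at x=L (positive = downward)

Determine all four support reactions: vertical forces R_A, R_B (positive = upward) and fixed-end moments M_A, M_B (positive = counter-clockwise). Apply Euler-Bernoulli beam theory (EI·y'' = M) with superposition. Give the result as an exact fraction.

Load 1 — point force P=11 kN at a=4 m (b=L-a=2):
  R_A = Pb²(3a+b)/L³ = 11·2²·(3·4+2)/6³ = 77/27 kN
  M_A = Pab²/L² = 11·4·2²/6² = 44/9 kN·m
  R_B = Pa²(a+3b)/L³ = 11·4²·(4+3·2)/6³ = 220/27 kN
  M_B = -Pa²b/L² = -11·4²·2/6² = -88/9 kN·m
Load 2 — applied couple M₀=6 kN·m at a=12/5 m (b=L-a=18/5):
  R_A = 6M₀ab/L³ = 6·6·(12/5)·(18/5)/6³ = 36/25 kN
  M_A = M₀b(2a-b)/L² = 6·(18/5)·(2·(12/5)-(18/5))/6² = 18/25 kN·m
  R_B = -6M₀ab/L³ = -6·6·(12/5)·(18/5)/6³ = -36/25 kN
  M_B = M₀a(2b-a)/L² = 6·(12/5)·(2·(18/5)-(12/5))/6² = 48/25 kN·m
Load 3 — triangular load w₀=-2 kN/m (0→w₀ over full span):
  R_A = 3w₀L/20 = 3·(-2)·6/20 = -9/5 kN
  M_A = w₀L²/30 = (-2)·6²/30 = -12/5 kN·m
  R_B = 7w₀L/20 = 7·(-2)·6/20 = -21/5 kN
  M_B = -w₀L²/20 = -(-2)·6²/20 = 18/5 kN·m
Superposition: R_A = 1682/675 kN, M_A = 722/225 kN·m, R_B = 1693/675 kN, M_B = -958/225 kN·m

R_A = 1682/675 kN, M_A = 722/225 kN·m, R_B = 1693/675 kN, M_B = -958/225 kN·m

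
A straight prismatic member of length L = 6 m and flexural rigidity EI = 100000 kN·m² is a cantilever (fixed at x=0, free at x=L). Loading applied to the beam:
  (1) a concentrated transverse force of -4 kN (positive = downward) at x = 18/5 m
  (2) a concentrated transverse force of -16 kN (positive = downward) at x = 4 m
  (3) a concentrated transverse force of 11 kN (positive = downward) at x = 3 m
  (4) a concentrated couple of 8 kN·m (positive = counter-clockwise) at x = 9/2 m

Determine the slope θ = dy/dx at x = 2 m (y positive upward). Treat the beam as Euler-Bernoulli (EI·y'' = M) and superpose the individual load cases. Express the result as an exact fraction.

Load 1 — point force P=-4 kN at a=18/5 m (b=L-a=12/5):
  θ_1 = -Px(2a-x)/(2EI)  [x≤a] = -(-4)·2·(2·(18/5)-2)/(2·100000) = 13/62500 rad
Load 2 — point force P=-16 kN at a=4 m (b=L-a=2):
  θ_2 = -Px(2a-x)/(2EI)  [x≤a] = -(-16)·2·(2·4-2)/(2·100000) = 3/3125 rad
Load 3 — point force P=11 kN at a=3 m (b=L-a=3):
  θ_3 = -Px(2a-x)/(2EI)  [x≤a] = -11·2·(2·3-2)/(2·100000) = -11/25000 rad
Load 4 — applied couple M₀=8 kN·m at a=9/2 m (b=L-a=3/2):
  θ_4 = M₀x/EI  [x≤a] = 8·2/100000 = 1/6250 rad
Superposition: θ = Σ θ_i = 111/125000 rad ≈ 0.000888 rad

θ(2) = 111/125000 rad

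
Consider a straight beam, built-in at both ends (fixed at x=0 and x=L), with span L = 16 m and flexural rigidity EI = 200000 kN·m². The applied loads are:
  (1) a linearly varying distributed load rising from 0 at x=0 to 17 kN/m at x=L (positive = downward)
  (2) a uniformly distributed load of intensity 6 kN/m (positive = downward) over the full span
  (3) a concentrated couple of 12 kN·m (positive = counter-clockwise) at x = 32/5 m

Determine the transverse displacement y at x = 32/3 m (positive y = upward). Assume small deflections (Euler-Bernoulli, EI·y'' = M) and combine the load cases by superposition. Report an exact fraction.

Load 1 — triangular load w₀=17 kN/m (0→w₀ over full span):
  y_1 = -w₀x²(L-x)²(x+2L)/(120LEI) = -17·(32/3)²·(16-(32/3))²·((32/3)+2·16)/(120·16·200000) = -69632/11390625 m
Load 2 — uniform load w=6 kN/m over full span:
  y_2 = -wx²(L-x)²/(24EI) = -6·(32/3)²·(16-(32/3))²/(24·200000) = -1024/253125 m
Load 3 — applied couple M₀=12 kN·m at a=32/5 m (b=L-a=48/5):
  y_3 = (R_Ax³/6 - M_Ax²/2 - M₀(x-a)²/2)/EI  [x>a] with R_A=27/25, M_A=36/25 = ((27/25)·(32/3)³/6 - (36/25)·(32/3)²/2 - 12·((32/3)-(32/5))²/2)/200000 = 32/234375 m
Superposition: y = Σ y_i = -570784/56953125 m ≈ -0.010022 m

y(32/3) = -570784/56953125 m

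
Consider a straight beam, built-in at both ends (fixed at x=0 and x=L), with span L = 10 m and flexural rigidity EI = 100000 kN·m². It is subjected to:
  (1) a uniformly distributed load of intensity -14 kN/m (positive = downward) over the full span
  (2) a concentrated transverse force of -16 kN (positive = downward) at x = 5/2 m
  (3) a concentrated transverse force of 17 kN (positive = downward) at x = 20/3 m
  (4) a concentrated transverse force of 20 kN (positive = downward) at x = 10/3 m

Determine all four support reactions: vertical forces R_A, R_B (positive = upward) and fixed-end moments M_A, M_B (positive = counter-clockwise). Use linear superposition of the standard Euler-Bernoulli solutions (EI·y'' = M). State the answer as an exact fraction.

R_A = -1157/18 kN, M_A = -1745/18 kN·m, R_B = -985/18 kN, M_B = 505/6 kN·m

Load 1 — uniform load w=-14 kN/m over full span:
  R_A = wL/2 = (-14)·10/2 = -70 kN
  M_A = wL²/12 = (-14)·10²/12 = -350/3 kN·m
  R_B = wL/2 = (-14)·10/2 = -70 kN
  M_B = -wL²/12 = -(-14)·10²/12 = 350/3 kN·m
Load 2 — point force P=-16 kN at a=5/2 m (b=L-a=15/2):
  R_A = Pb²(3a+b)/L³ = (-16)·(15/2)²·(3·(5/2)+(15/2))/10³ = -27/2 kN
  M_A = Pab²/L² = (-16)·(5/2)·(15/2)²/10² = -45/2 kN·m
  R_B = Pa²(a+3b)/L³ = (-16)·(5/2)²·((5/2)+3·(15/2))/10³ = -5/2 kN
  M_B = -Pa²b/L² = -(-16)·(5/2)²·(15/2)/10² = 15/2 kN·m
Load 3 — point force P=17 kN at a=20/3 m (b=L-a=10/3):
  R_A = Pb²(3a+b)/L³ = 17·(10/3)²·(3·(20/3)+(10/3))/10³ = 119/27 kN
  M_A = Pab²/L² = 17·(20/3)·(10/3)²/10² = 340/27 kN·m
  R_B = Pa²(a+3b)/L³ = 17·(20/3)²·((20/3)+3·(10/3))/10³ = 340/27 kN
  M_B = -Pa²b/L² = -17·(20/3)²·(10/3)/10² = -680/27 kN·m
Load 4 — point force P=20 kN at a=10/3 m (b=L-a=20/3):
  R_A = Pb²(3a+b)/L³ = 20·(20/3)²·(3·(10/3)+(20/3))/10³ = 400/27 kN
  M_A = Pab²/L² = 20·(10/3)·(20/3)²/10² = 800/27 kN·m
  R_B = Pa²(a+3b)/L³ = 20·(10/3)²·((10/3)+3·(20/3))/10³ = 140/27 kN
  M_B = -Pa²b/L² = -20·(10/3)²·(20/3)/10² = -400/27 kN·m
Superposition: R_A = -1157/18 kN, M_A = -1745/18 kN·m, R_B = -985/18 kN, M_B = 505/6 kN·m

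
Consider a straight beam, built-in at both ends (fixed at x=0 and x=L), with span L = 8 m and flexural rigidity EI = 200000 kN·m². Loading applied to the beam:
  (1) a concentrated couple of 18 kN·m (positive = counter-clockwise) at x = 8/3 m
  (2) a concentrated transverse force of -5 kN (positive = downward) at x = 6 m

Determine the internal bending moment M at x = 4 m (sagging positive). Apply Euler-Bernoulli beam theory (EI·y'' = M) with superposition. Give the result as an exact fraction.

Load 1 — applied couple M₀=18 kN·m at a=8/3 m (b=L-a=16/3):
  M_1 = R_Ax - M_A - M₀  [x>a] with R_A=3, M_A=0 = 3·4 - 0 - 18 = -6 kN·m
Load 2 — point force P=-5 kN at a=6 m (b=L-a=2):
  M_2 = Pb²(3a+b)x/L³ - Pab²/L²  [x≤a] = (-5)·2²·(3·6+2)·4/8³ - (-5)·6·2²/8² = -5/4 kN·m
Superposition: M = Σ M_i = -29/4 kN·m ≈ -7.250000 kN·m

M(4) = -29/4 kN·m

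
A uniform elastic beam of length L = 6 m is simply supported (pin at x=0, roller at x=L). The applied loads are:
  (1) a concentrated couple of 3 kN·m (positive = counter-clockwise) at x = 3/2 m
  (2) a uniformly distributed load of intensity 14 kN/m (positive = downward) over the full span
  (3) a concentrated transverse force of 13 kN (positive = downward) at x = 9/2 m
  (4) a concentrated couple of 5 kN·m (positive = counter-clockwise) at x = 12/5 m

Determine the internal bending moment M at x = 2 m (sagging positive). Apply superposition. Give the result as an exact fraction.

M(2) = 373/6 kN·m

Load 1 — applied couple M₀=3 kN·m at a=3/2 m (b=L-a=9/2):
  M_1 = M₀x/L - M₀  [x>a] = 3·2/6 - 3 = -2 kN·m
Load 2 — uniform load w=14 kN/m over full span:
  M_2 = wx(L-x)/2 = 14·2·(6-2)/2 = 56 kN·m
Load 3 — point force P=13 kN at a=9/2 m (b=L-a=3/2):
  M_3 = Pbx/L  [x≤a] = 13·(3/2)·2/6 = 13/2 kN·m
Load 4 — applied couple M₀=5 kN·m at a=12/5 m (b=L-a=18/5):
  M_4 = M₀x/L  [x≤a] = 5·2/6 = 5/3 kN·m
Superposition: M = Σ M_i = 373/6 kN·m ≈ 62.166667 kN·m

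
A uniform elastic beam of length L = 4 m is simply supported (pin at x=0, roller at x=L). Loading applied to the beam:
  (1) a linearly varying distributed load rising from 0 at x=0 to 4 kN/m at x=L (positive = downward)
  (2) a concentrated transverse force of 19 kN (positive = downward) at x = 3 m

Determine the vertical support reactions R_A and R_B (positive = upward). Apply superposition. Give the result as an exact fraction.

R_A = 89/12 kN, R_B = 235/12 kN

Load 1 — triangular load w₀=4 kN/m (0→w₀ over full span):
  R_A = w₀L/6 = 4·4/6 = 8/3 kN
  R_B = w₀L/3 = 4·4/3 = 16/3 kN
Load 2 — point force P=19 kN at a=3 m (b=L-a=1):
  R_A = Pb/L = 19·1/4 = 19/4 kN
  R_B = Pa/L = 19·3/4 = 57/4 kN
Superposition: R_A = 89/12 kN, R_B = 235/12 kN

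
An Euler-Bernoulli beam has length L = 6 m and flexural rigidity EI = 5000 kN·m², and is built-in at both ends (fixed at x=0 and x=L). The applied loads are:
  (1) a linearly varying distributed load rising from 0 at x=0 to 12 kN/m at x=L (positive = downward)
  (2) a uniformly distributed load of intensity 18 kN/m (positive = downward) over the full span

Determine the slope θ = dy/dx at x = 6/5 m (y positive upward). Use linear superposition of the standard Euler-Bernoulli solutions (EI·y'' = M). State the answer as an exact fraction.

θ(6/5) = -3186/390625 rad

Load 1 — triangular load w₀=12 kN/m (0→w₀ over full span):
  θ_1 = -w₀(2x(L-x)(L-2x)(x+2L)+x²(L-x)²)/(120LEI) = -12·(2·(6/5)·(6-(6/5))·(6-2·(6/5))·((6/5)+2·6)+(6/5)²·(6-(6/5))²)/(120·6·5000) = -756/390625 rad
Load 2 — uniform load w=18 kN/m over full span:
  θ_2 = -wx(L-x)(L-2x)/(12EI) = -18·(6/5)·(6-(6/5))·(6-2·(6/5))/(12·5000) = -486/78125 rad
Superposition: θ = Σ θ_i = -3186/390625 rad ≈ -0.008156 rad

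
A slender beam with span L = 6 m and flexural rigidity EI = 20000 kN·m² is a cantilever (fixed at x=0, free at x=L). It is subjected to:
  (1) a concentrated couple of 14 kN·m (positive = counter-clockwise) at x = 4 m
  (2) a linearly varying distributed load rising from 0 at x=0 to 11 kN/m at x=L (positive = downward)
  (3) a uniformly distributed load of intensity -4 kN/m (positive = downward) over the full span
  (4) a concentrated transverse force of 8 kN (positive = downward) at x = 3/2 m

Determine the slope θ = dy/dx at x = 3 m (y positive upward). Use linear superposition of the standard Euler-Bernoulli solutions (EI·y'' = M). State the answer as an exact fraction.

Load 1 — applied couple M₀=14 kN·m at a=4 m (b=L-a=2):
  θ_1 = M₀x/EI  [x≤a] = 14·3/20000 = 21/10000 rad
Load 2 — triangular load w₀=11 kN/m (0→w₀ over full span):
  θ_2 = (w₀Lx²/4-w₀L²x/3-w₀x⁴/(24L))/EI = (11·6·3²/4-11·6²·3/3-11·3⁴/(24·6))/20000 = -4059/320000 rad
Load 3 — uniform load w=-4 kN/m over full span:
  θ_3 = -wx(x²-3Lx+3L²)/(6EI) = -(-4)·3·(3²-3·6·3+3·6²)/(6·20000) = 63/10000 rad
Load 4 — point force P=8 kN at a=3/2 m (b=L-a=9/2):
  θ_4 = -Pa²/(2EI)  [x>a] = -8·(3/2)²/(2·20000) = -9/20000 rad
Superposition: θ = Σ θ_i = -303/64000 rad ≈ -0.004734 rad

θ(3) = -303/64000 rad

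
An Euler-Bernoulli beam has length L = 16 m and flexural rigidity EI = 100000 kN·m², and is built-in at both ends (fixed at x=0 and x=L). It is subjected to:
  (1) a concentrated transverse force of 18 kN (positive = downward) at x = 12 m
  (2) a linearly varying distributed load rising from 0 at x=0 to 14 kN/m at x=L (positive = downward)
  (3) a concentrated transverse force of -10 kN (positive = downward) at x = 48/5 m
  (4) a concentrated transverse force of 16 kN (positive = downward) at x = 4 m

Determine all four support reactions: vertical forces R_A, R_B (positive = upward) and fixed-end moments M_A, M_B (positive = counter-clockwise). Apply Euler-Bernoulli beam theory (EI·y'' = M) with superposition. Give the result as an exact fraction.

Load 1 — point force P=18 kN at a=12 m (b=L-a=4):
  R_A = Pb²(3a+b)/L³ = 18·4²·(3·12+4)/16³ = 45/16 kN
  M_A = Pab²/L² = 18·12·4²/16² = 27/2 kN·m
  R_B = Pa²(a+3b)/L³ = 18·12²·(12+3·4)/16³ = 243/16 kN
  M_B = -Pa²b/L² = -18·12²·4/16² = -81/2 kN·m
Load 2 — triangular load w₀=14 kN/m (0→w₀ over full span):
  R_A = 3w₀L/20 = 3·14·16/20 = 168/5 kN
  M_A = w₀L²/30 = 14·16²/30 = 1792/15 kN·m
  R_B = 7w₀L/20 = 7·14·16/20 = 392/5 kN
  M_B = -w₀L²/20 = -14·16²/20 = -896/5 kN·m
Load 3 — point force P=-10 kN at a=48/5 m (b=L-a=32/5):
  R_A = Pb²(3a+b)/L³ = (-10)·(32/5)²·(3·(48/5)+(32/5))/16³ = -88/25 kN
  M_A = Pab²/L² = (-10)·(48/5)·(32/5)²/16² = -384/25 kN·m
  R_B = Pa²(a+3b)/L³ = (-10)·(48/5)²·((48/5)+3·(32/5))/16³ = -162/25 kN
  M_B = -Pa²b/L² = -(-10)·(48/5)²·(32/5)/16² = 576/25 kN·m
Load 4 — point force P=16 kN at a=4 m (b=L-a=12):
  R_A = Pb²(3a+b)/L³ = 16·12²·(3·4+12)/16³ = 27/2 kN
  M_A = Pab²/L² = 16·4·12²/16² = 36 kN·m
  R_B = Pa²(a+3b)/L³ = 16·4²·(4+3·12)/16³ = 5/2 kN
  M_B = -Pa²b/L² = -16·4²·12/16² = -12 kN·m
Superposition: R_A = 18557/400 kN, M_A = 23041/150 kN·m, R_B = 35843/400 kN, M_B = -10433/50 kN·m

R_A = 18557/400 kN, M_A = 23041/150 kN·m, R_B = 35843/400 kN, M_B = -10433/50 kN·m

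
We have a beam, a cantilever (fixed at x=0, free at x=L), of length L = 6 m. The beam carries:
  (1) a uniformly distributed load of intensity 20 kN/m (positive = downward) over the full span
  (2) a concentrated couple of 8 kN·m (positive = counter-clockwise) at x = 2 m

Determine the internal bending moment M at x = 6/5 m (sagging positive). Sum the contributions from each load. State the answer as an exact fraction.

M(6/5) = -1112/5 kN·m

Load 1 — uniform load w=20 kN/m over full span:
  M_1 = -w(L-x)²/2 = -20·(6-(6/5))²/2 = -1152/5 kN·m
Load 2 — applied couple M₀=8 kN·m at a=2 m (b=L-a=4):
  M_2 = M₀  [x≤a] = 8 = 8 kN·m
Superposition: M = Σ M_i = -1112/5 kN·m ≈ -222.400000 kN·m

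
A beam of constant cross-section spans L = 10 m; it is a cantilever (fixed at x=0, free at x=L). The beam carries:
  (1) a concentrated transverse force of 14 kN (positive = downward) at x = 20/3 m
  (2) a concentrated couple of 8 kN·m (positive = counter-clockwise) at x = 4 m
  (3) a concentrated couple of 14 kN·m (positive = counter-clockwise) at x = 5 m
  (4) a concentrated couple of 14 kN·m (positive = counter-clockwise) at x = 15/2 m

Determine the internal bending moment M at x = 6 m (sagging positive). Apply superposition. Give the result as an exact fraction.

M(6) = 14/3 kN·m

Load 1 — point force P=14 kN at a=20/3 m (b=L-a=10/3):
  M_1 = -P(a-x)  [x≤a] = -14·((20/3)-6) = -28/3 kN·m
Load 2 — applied couple M₀=8 kN·m at a=4 m (b=L-a=6):
  M_2 = 0  [x>a] = 0 kN·m
Load 3 — applied couple M₀=14 kN·m at a=5 m (b=L-a=5):
  M_3 = 0  [x>a] = 0 kN·m
Load 4 — applied couple M₀=14 kN·m at a=15/2 m (b=L-a=5/2):
  M_4 = M₀  [x≤a] = 14 = 14 kN·m
Superposition: M = Σ M_i = 14/3 kN·m ≈ 4.666667 kN·m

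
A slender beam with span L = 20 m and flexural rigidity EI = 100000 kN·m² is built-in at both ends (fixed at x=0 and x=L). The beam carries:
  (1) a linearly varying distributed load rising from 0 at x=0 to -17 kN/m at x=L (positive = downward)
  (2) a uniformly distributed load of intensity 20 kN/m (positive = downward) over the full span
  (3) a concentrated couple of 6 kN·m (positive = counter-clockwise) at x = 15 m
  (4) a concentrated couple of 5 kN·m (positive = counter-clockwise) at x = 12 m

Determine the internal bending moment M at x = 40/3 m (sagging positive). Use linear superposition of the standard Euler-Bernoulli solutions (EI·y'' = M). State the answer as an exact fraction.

M(40/3) = 341873/3240 kN·m

Load 1 — triangular load w₀=-17 kN/m (0→w₀ over full span):
  M_1 = 3w₀Lx/20 - w₀L²/30 - w₀x³/(6L) = 3·(-17)·20·(40/3)/20 - (-17)·20²/30 - (-17)·(40/3)³/(6·20) = -9520/81 kN·m
Load 2 — uniform load w=20 kN/m over full span:
  M_2 = wLx/2 - wL²/12 - wx²/2 = 20·20·(40/3)/2 - 20·20²/12 - 20·(40/3)²/2 = 2000/9 kN·m
Load 3 — applied couple M₀=6 kN·m at a=15 m (b=L-a=5):
  M_3 = R_Ax - M_A  [x≤a] with R_A=27/80, M_A=15/8 = (27/80)·(40/3) - (15/8) = 21/8 kN·m
Load 4 — applied couple M₀=5 kN·m at a=12 m (b=L-a=8):
  M_4 = R_Ax - M_A - M₀  [x>a] with R_A=9/25, M_A=8/5 = (9/25)·(40/3) - (8/5) - 5 = -9/5 kN·m
Superposition: M = Σ M_i = 341873/3240 kN·m ≈ 105.516358 kN·m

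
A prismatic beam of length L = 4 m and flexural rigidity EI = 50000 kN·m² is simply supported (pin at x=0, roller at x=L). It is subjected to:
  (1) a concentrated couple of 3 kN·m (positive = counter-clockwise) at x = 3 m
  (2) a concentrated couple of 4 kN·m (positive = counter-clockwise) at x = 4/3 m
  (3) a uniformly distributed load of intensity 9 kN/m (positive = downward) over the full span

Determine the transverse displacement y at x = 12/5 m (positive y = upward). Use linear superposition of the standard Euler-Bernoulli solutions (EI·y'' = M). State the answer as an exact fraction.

Load 1 — applied couple M₀=3 kN·m at a=3 m (b=L-a=1):
  y_1 = (M₀x³/(6L)+C₁x)/EI  [x≤a] with C₁=M₀(3b²-L²)/(6L)=-13/8 = (3·(12/5)³/(6·4)+(-13/8)·(12/5))/50000 = -543/12500000 m
Load 2 — applied couple M₀=4 kN·m at a=4/3 m (b=L-a=8/3):
  y_2 = (M₀x³/(6L)-M₀(x-a)²/2+C₁x)/EI  [x>a] with C₁=M₀(3b²-L²)/(6L)=8/9 = (4·(12/5)³/(6·4)-4·((12/5)-(4/3))²/2+(8/9)·(12/5))/50000 = 152/3515625 m
Load 3 — uniform load w=9 kN/m over full span:
  y_3 = -wx(L³-2Lx²+x³)/(24EI) = -9·(12/5)·(4³-2·4·(12/5)²+(12/5)³)/(24·50000) = -1116/1953125 m
Superposition: y = Σ y_i = -321523/562500000 m ≈ -0.000572 m

y(12/5) = -321523/562500000 m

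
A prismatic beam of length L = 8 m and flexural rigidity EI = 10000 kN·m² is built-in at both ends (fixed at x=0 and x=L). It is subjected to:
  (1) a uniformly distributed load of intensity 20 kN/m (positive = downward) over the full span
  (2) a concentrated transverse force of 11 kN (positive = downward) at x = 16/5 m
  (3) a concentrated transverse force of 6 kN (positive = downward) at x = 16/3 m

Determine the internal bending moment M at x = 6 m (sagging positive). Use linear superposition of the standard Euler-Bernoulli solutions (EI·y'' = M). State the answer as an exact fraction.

Load 1 — uniform load w=20 kN/m over full span:
  M_1 = wLx/2 - wL²/12 - wx²/2 = 20·8·6/2 - 20·8²/12 - 20·6²/2 = 40/3 kN·m
Load 2 — point force P=11 kN at a=16/5 m (b=L-a=24/5):
  M_2 = Pa²(a+3b)(L-x)/L³ - Pa²b/L²  [x>a] = 11·(16/5)²·((16/5)+3·(24/5))·(8-6)/8³ - 11·(16/5)²·(24/5)/8² = -88/125 kN·m
Load 3 — point force P=6 kN at a=16/3 m (b=L-a=8/3):
  M_3 = Pa²(a+3b)(L-x)/L³ - Pa²b/L²  [x>a] = 6·(16/3)²·((16/3)+3·(8/3))·(8-6)/8³ - 6·(16/3)²·(8/3)/8² = 16/9 kN·m
Superposition: M = Σ M_i = 16208/1125 kN·m ≈ 14.407111 kN·m

M(6) = 16208/1125 kN·m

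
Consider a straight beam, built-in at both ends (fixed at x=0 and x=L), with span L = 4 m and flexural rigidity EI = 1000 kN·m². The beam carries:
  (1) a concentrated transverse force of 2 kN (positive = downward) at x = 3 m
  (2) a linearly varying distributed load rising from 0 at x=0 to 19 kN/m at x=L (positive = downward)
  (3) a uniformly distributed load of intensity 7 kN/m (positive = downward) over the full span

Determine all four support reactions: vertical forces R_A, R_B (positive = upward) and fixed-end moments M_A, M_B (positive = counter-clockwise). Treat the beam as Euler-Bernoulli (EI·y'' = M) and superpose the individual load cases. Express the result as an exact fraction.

R_A = 2057/80 kN, M_A = 2381/120 kN·m, R_B = 3383/80 kN, M_B = -3079/120 kN·m

Load 1 — point force P=2 kN at a=3 m (b=L-a=1):
  R_A = Pb²(3a+b)/L³ = 2·1²·(3·3+1)/4³ = 5/16 kN
  M_A = Pab²/L² = 2·3·1²/4² = 3/8 kN·m
  R_B = Pa²(a+3b)/L³ = 2·3²·(3+3·1)/4³ = 27/16 kN
  M_B = -Pa²b/L² = -2·3²·1/4² = -9/8 kN·m
Load 2 — triangular load w₀=19 kN/m (0→w₀ over full span):
  R_A = 3w₀L/20 = 3·19·4/20 = 57/5 kN
  M_A = w₀L²/30 = 19·4²/30 = 152/15 kN·m
  R_B = 7w₀L/20 = 7·19·4/20 = 133/5 kN
  M_B = -w₀L²/20 = -19·4²/20 = -76/5 kN·m
Load 3 — uniform load w=7 kN/m over full span:
  R_A = wL/2 = 7·4/2 = 14 kN
  M_A = wL²/12 = 7·4²/12 = 28/3 kN·m
  R_B = wL/2 = 7·4/2 = 14 kN
  M_B = -wL²/12 = -7·4²/12 = -28/3 kN·m
Superposition: R_A = 2057/80 kN, M_A = 2381/120 kN·m, R_B = 3383/80 kN, M_B = -3079/120 kN·m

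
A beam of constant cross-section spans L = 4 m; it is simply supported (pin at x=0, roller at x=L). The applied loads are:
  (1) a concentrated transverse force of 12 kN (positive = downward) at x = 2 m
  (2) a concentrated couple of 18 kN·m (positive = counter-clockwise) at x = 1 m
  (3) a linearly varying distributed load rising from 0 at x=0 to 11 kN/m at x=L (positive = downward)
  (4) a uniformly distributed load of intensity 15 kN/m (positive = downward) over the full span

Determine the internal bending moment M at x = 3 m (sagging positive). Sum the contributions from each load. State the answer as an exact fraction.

Load 1 — point force P=12 kN at a=2 m (b=L-a=2):
  M_1 = Pa(L-x)/L  [x>a] = 12·2·(4-3)/4 = 6 kN·m
Load 2 — applied couple M₀=18 kN·m at a=1 m (b=L-a=3):
  M_2 = M₀x/L - M₀  [x>a] = 18·3/4 - 18 = -9/2 kN·m
Load 3 — triangular load w₀=11 kN/m (0→w₀ over full span):
  M_3 = w₀Lx/6 - w₀x³/(6L) = 11·4·3/6 - 11·3³/(6·4) = 77/8 kN·m
Load 4 — uniform load w=15 kN/m over full span:
  M_4 = wx(L-x)/2 = 15·3·(4-3)/2 = 45/2 kN·m
Superposition: M = Σ M_i = 269/8 kN·m ≈ 33.625000 kN·m

M(3) = 269/8 kN·m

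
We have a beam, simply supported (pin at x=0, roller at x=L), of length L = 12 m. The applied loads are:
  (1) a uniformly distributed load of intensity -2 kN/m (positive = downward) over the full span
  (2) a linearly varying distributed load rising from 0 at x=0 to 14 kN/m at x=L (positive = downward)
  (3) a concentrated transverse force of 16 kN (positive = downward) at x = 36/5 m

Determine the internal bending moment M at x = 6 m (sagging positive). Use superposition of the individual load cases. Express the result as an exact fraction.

M(6) = 642/5 kN·m

Load 1 — uniform load w=-2 kN/m over full span:
  M_1 = wx(L-x)/2 = (-2)·6·(12-6)/2 = -36 kN·m
Load 2 — triangular load w₀=14 kN/m (0→w₀ over full span):
  M_2 = w₀Lx/6 - w₀x³/(6L) = 14·12·6/6 - 14·6³/(6·12) = 126 kN·m
Load 3 — point force P=16 kN at a=36/5 m (b=L-a=24/5):
  M_3 = Pbx/L  [x≤a] = 16·(24/5)·6/12 = 192/5 kN·m
Superposition: M = Σ M_i = 642/5 kN·m ≈ 128.400000 kN·m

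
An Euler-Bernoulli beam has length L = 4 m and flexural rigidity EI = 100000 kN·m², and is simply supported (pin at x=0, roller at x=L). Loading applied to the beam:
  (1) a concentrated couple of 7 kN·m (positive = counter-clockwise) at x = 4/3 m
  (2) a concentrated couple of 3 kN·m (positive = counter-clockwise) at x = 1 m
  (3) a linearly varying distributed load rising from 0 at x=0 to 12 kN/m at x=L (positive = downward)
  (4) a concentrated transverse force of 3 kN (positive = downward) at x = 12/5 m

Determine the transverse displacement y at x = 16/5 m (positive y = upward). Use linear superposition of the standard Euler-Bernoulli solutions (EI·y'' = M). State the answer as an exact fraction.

y(16/5) = -3153671/28125000000 m

Load 1 — applied couple M₀=7 kN·m at a=4/3 m (b=L-a=8/3):
  y_1 = (M₀x³/(6L)-M₀(x-a)²/2+C₁x)/EI  [x>a] with C₁=M₀(3b²-L²)/(6L)=14/9 = (7·(16/5)³/(6·4)-7·((16/5)-(4/3))²/2+(14/9)·(16/5))/100000 = 329/14062500 m
Load 2 — applied couple M₀=3 kN·m at a=1 m (b=L-a=3):
  y_2 = (M₀x³/(6L)-M₀(x-a)²/2+C₁x)/EI  [x>a] with C₁=M₀(3b²-L²)/(6L)=11/8 = (3·(16/5)³/(6·4)-3·((16/5)-1)²/2+(11/8)·(16/5))/100000 = 309/25000000 m
Load 3 — triangular load w₀=12 kN/m (0→w₀ over full span):
  y_3 = -w₀x(7L⁴-10L²x²+3x⁴)/(360LEI) = -12·(16/5)·(7·4⁴-10·4²·(16/5)²+3·(16/5)⁴)/(360·4·100000) = -6096/48828125 m
Load 4 — point force P=3 kN at a=12/5 m (b=L-a=8/5):
  y_4 = -Pa(L-x)(2Lx-a²-x²)/(6LEI)  [x>a] = -3·(12/5)·(4-(16/5))·(2·4·(16/5)-(12/5)²-(16/5)²)/(6·4·100000) = -9/390625 m
Superposition: y = Σ y_i = -3153671/28125000000 m ≈ -0.000112 m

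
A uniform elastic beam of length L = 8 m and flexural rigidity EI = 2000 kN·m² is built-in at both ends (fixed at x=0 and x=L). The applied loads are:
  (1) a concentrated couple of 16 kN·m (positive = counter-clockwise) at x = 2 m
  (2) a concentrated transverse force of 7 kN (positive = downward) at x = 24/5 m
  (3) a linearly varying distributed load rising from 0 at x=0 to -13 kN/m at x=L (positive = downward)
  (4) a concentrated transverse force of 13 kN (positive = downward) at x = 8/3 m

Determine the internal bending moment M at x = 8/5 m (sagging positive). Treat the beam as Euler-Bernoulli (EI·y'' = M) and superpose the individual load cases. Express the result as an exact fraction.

M(8/5) = 16967/1875 kN·m

Load 1 — applied couple M₀=16 kN·m at a=2 m (b=L-a=6):
  M_1 = R_Ax - M_A  [x≤a] with R_A=9/4, M_A=-3 = (9/4)·(8/5) - (-3) = 33/5 kN·m
Load 2 — point force P=7 kN at a=24/5 m (b=L-a=16/5):
  M_2 = Pb²(3a+b)x/L³ - Pab²/L²  [x≤a] = 7·(16/5)²·(3·(24/5)+(16/5))·(8/5)/8³ - 7·(24/5)·(16/5)²/8² = -896/625 kN·m
Load 3 — triangular load w₀=-13 kN/m (0→w₀ over full span):
  M_3 = 3w₀Lx/20 - w₀L²/30 - w₀x³/(6L) = 3·(-13)·8·(8/5)/20 - (-13)·8²/30 - (-13)·(8/5)³/(6·8) = 1456/375 kN·m
Load 4 — point force P=13 kN at a=8/3 m (b=L-a=16/3):
  M_4 = Pb²(3a+b)x/L³ - Pab²/L²  [x≤a] = 13·(16/3)²·(3·(8/3)+(16/3))·(8/5)/8³ - 13·(8/3)·(16/3)²/8² = 0 kN·m
Superposition: M = Σ M_i = 16967/1875 kN·m ≈ 9.049067 kN·m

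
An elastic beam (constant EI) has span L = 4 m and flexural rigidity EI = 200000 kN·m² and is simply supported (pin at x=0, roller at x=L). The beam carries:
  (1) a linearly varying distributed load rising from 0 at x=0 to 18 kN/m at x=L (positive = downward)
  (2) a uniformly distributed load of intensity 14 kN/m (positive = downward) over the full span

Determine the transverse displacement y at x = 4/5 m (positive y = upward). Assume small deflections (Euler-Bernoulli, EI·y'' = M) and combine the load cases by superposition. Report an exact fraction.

Load 1 — triangular load w₀=18 kN/m (0→w₀ over full span):
  y_1 = -w₀x(7L⁴-10L²x²+3x⁴)/(360LEI) = -18·(4/5)·(7·4⁴-10·4²·(4/5)²+3·(4/5)⁴)/(360·4·200000) = -4128/48828125 m
Load 2 — uniform load w=14 kN/m over full span:
  y_2 = -wx(L³-2Lx²+x³)/(24EI) = -14·(4/5)·(4³-2·4·(4/5)²+(4/5)³)/(24·200000) = -812/5859375 m
Superposition: y = Σ y_i = -32684/146484375 m ≈ -0.000223 m

y(4/5) = -32684/146484375 m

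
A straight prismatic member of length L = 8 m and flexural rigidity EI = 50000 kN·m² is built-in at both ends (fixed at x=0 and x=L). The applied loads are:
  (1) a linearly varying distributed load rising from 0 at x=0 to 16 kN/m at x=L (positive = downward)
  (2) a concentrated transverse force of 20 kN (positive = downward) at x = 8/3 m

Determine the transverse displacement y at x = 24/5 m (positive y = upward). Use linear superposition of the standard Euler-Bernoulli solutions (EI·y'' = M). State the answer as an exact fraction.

y(24/5) = -9029632/3955078125 m

Load 1 — triangular load w₀=16 kN/m (0→w₀ over full span):
  y_1 = -w₀x²(L-x)²(x+2L)/(120LEI) = -16·(24/5)²·(8-(24/5))²·((24/5)+2·8)/(120·8·50000) = -79872/48828125 m
Load 2 — point force P=20 kN at a=8/3 m (b=L-a=16/3):
  y_2 = -Pa²(L-x)²(3bL-(3b+a)(L-x))/(6L³EI)  [x>a] = -20·(8/3)²·(8-(24/5))²·(3·(16/3)·8-(3·(16/3)+(8/3))·(8-(24/5)))/(6·8³·50000) = -4096/6328125 m
Superposition: y = Σ y_i = -9029632/3955078125 m ≈ -0.002283 m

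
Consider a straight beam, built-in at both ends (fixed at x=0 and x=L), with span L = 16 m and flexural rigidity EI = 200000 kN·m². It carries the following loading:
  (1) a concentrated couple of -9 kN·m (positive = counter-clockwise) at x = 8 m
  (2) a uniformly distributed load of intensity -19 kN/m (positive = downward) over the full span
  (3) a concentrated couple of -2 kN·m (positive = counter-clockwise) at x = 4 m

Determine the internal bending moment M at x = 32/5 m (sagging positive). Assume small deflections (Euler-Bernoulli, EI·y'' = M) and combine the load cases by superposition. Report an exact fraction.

Load 1 — applied couple M₀=-9 kN·m at a=8 m (b=L-a=8):
  M_1 = R_Ax - M_A  [x≤a] with R_A=-27/32, M_A=-9/4 = (-27/32)·(32/5) - (-9/4) = -63/20 kN·m
Load 2 — uniform load w=-19 kN/m over full span:
  M_2 = wLx/2 - wL²/12 - wx²/2 = (-19)·16·(32/5)/2 - (-19)·16²/12 - (-19)·(32/5)²/2 = -13376/75 kN·m
Load 3 — applied couple M₀=-2 kN·m at a=4 m (b=L-a=12):
  M_3 = R_Ax - M_A - M₀  [x>a] with R_A=-9/64, M_A=3/8 = (-9/64)·(32/5) - (3/8) - (-2) = 29/40 kN·m
Superposition: M = Σ M_i = -108463/600 kN·m ≈ -180.771667 kN·m

M(32/5) = -108463/600 kN·m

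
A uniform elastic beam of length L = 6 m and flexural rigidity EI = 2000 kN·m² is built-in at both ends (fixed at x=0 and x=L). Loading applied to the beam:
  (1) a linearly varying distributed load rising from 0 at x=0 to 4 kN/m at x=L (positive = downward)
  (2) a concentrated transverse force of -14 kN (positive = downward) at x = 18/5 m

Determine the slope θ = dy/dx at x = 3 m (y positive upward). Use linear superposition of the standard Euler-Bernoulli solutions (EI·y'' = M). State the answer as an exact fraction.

Load 1 — triangular load w₀=4 kN/m (0→w₀ over full span):
  θ_1 = -w₀(2x(L-x)(L-2x)(x+2L)+x²(L-x)²)/(120LEI) = -4·(2·3·(6-3)·(6-2·3)·(3+2·6)+3²·(6-3)²)/(120·6·2000) = -9/40000 rad
Load 2 — point force P=-14 kN at a=18/5 m (b=L-a=12/5):
  θ_2 = -Pb²x(2aL-(3a+b)x)/(2L³EI)  [x≤a] = -(-14)·(12/5)²·3·(2·(18/5)·6-(3·(18/5)+(12/5))·3)/(2·6³·2000) = 63/62500 rad
Superposition: θ = Σ θ_i = 783/1000000 rad ≈ 0.000783 rad

θ(3) = 783/1000000 rad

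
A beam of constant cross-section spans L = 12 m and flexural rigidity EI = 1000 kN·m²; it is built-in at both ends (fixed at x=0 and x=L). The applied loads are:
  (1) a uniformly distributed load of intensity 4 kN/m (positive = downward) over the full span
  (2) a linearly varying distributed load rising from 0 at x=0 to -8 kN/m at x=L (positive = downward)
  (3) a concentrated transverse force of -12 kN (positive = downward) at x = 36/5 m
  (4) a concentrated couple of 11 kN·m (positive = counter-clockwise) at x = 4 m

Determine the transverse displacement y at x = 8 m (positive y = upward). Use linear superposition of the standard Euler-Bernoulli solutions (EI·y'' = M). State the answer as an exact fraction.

Load 1 — uniform load w=4 kN/m over full span:
  y_1 = -wx²(L-x)²/(24EI) = -4·8²·(12-8)²/(24·1000) = -64/375 m
Load 2 — triangular load w₀=-8 kN/m (0→w₀ over full span):
  y_2 = -w₀x²(L-x)²(x+2L)/(120LEI) = -(-8)·8²·(12-8)²·(8+2·12)/(120·12·1000) = 1024/5625 m
Load 3 — point force P=-12 kN at a=36/5 m (b=L-a=24/5):
  y_3 = -Pa²(L-x)²(3bL-(3b+a)(L-x))/(6L³EI)  [x>a] = -(-12)·(36/5)²·(12-8)²·(3·(24/5)·12-(3·(24/5)+(36/5))·(12-8))/(6·12³·1000) = 1296/15625 m
Load 4 — applied couple M₀=11 kN·m at a=4 m (b=L-a=8):
  y_4 = (R_Ax³/6 - M_Ax²/2 - M₀(x-a)²/2)/EI  [x>a] with R_A=11/9, M_A=0 = ((11/9)·8³/6 - 0·8²/2 - 11·(8-4)²/2)/1000 = 11/675 m
Superposition: y = Σ y_i = 46667/421875 m ≈ 0.110618 m

y(8) = 46667/421875 m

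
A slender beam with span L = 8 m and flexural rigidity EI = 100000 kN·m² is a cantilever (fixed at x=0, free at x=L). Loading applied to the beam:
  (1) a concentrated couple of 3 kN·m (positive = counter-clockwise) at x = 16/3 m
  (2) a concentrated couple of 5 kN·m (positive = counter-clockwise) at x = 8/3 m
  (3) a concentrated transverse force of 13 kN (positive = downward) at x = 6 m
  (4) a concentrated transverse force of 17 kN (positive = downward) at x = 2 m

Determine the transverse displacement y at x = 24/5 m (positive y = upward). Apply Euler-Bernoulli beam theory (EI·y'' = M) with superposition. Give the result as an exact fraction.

y(24/5) = -202133/28125000 m

Load 1 — applied couple M₀=3 kN·m at a=16/3 m (b=L-a=8/3):
  y_1 = M₀x²/(2EI)  [x≤a] = 3·(24/5)²/(2·100000) = 27/78125 m
Load 2 — applied couple M₀=5 kN·m at a=8/3 m (b=L-a=16/3):
  y_2 = M₀a(2x-a)/(2EI)  [x>a] = 5·(8/3)·(2·(24/5)-(8/3))/(2·100000) = 13/28125 m
Load 3 — point force P=13 kN at a=6 m (b=L-a=2):
  y_3 = -Px²(3a-x)/(6EI)  [x≤a] = -13·(24/5)²·(3·6-(24/5))/(6·100000) = -2574/390625 m
Load 4 — point force P=17 kN at a=2 m (b=L-a=6):
  y_4 = -Pa²(3x-a)/(6EI)  [x>a] = -17·2²·(3·(24/5)-2)/(6·100000) = -527/375000 m
Superposition: y = Σ y_i = -202133/28125000 m ≈ -0.007187 m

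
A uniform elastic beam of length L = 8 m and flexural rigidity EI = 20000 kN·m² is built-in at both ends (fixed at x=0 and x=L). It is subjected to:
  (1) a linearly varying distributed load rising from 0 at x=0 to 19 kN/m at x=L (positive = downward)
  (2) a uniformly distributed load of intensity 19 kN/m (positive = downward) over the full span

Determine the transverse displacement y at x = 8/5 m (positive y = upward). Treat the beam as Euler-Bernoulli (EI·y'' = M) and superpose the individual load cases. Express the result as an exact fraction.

Load 1 — triangular load w₀=19 kN/m (0→w₀ over full span):
  y_1 = -w₀x²(L-x)²(x+2L)/(120LEI) = -19·(8/5)²·(8-(8/5))²·((8/5)+2·8)/(120·8·20000) = -53504/29296875 m
Load 2 — uniform load w=19 kN/m over full span:
  y_2 = -wx²(L-x)²/(24EI) = -19·(8/5)²·(8-(8/5))²/(24·20000) = -4864/1171875 m
Superposition: y = Σ y_i = -58368/9765625 m ≈ -0.005977 m

y(8/5) = -58368/9765625 m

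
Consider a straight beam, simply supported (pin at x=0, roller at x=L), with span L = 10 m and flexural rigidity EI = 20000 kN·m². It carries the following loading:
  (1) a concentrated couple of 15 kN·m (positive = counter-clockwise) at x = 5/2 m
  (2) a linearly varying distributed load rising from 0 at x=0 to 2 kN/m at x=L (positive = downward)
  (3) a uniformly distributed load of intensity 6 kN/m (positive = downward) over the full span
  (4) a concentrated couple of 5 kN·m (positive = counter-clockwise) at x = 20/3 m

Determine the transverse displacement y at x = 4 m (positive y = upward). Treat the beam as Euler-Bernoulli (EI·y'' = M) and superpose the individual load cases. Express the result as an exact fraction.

Load 1 — applied couple M₀=15 kN·m at a=5/2 m (b=L-a=15/2):
  y_1 = (M₀x³/(6L)-M₀(x-a)²/2+C₁x)/EI  [x>a] with C₁=M₀(3b²-L²)/(6L)=275/16 = (15·4³/(6·10)-15·(4-(5/2))²/2+(275/16)·4)/20000 = 543/160000 m
Load 2 — triangular load w₀=2 kN/m (0→w₀ over full span):
  y_2 = -w₀x(7L⁴-10L²x²+3x⁴)/(360LEI) = -2·4·(7·10⁴-10·10²·4²+3·4⁴)/(360·10·20000) = -1141/187500 m
Load 3 — uniform load w=6 kN/m over full span:
  y_3 = -wx(L³-2Lx²+x³)/(24EI) = -6·4·(10³-2·10·4²+4³)/(24·20000) = -93/2500 m
Load 4 — applied couple M₀=5 kN·m at a=20/3 m (b=L-a=10/3):
  y_4 = (M₀x³/(6L)+C₁x)/EI  [x≤a] with C₁=M₀(3b²-L²)/(6L)=-50/9 = (5·4³/(6·10)+(-50/9)·4)/20000 = -19/22500 m
Superposition: y = Σ y_i = -1466497/36000000 m ≈ -0.040736 m

y(4) = -1466497/36000000 m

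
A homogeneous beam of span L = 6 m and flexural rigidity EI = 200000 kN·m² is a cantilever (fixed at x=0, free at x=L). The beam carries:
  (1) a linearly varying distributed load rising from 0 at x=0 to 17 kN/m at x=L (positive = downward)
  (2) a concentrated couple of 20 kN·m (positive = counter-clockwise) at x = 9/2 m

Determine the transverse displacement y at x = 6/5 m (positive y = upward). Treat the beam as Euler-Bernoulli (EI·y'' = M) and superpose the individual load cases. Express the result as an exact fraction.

Load 1 — triangular load w₀=17 kN/m (0→w₀ over full span):
  y_1 = (w₀Lx³/12-w₀L²x²/6-w₀x⁵/(120L))/EI = (17·6·(6/5)³/12-17·6²·(6/5)²/6-17·(6/5)⁵/(120·6))/200000 = -1033209/1562500000 m
Load 2 — applied couple M₀=20 kN·m at a=9/2 m (b=L-a=3/2):
  y_2 = M₀x²/(2EI)  [x≤a] = 20·(6/5)²/(2·200000) = 9/125000 m
Superposition: y = Σ y_i = -920709/1562500000 m ≈ -0.000589 m

y(6/5) = -920709/1562500000 m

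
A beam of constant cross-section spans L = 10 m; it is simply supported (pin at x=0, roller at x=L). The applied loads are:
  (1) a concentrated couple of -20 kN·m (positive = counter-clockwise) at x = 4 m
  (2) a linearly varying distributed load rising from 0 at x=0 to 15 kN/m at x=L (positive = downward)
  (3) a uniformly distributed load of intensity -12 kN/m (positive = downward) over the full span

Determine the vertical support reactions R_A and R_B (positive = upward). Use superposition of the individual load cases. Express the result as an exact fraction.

R_A = -37 kN, R_B = -8 kN

Load 1 — applied couple M₀=-20 kN·m at a=4 m (b=L-a=6):
  R_A = M₀/L = (-20)/10 = -2 kN
  R_B = -M₀/L = -(-20)/10 = 2 kN
Load 2 — triangular load w₀=15 kN/m (0→w₀ over full span):
  R_A = w₀L/6 = 15·10/6 = 25 kN
  R_B = w₀L/3 = 15·10/3 = 50 kN
Load 3 — uniform load w=-12 kN/m over full span:
  R_A = wL/2 = (-12)·10/2 = -60 kN
  R_B = wL/2 = (-12)·10/2 = -60 kN
Superposition: R_A = -37 kN, R_B = -8 kN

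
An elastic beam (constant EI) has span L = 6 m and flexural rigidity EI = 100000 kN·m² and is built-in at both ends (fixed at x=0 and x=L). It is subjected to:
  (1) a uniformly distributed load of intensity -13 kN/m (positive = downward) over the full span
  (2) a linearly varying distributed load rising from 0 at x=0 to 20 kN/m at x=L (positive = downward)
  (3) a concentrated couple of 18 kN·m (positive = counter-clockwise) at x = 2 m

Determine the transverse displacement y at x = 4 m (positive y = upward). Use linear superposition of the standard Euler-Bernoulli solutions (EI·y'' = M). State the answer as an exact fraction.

y(4) = 29/225000 m

Load 1 — uniform load w=-13 kN/m over full span:
  y_1 = -wx²(L-x)²/(24EI) = -(-13)·4²·(6-4)²/(24·100000) = 13/37500 m
Load 2 — triangular load w₀=20 kN/m (0→w₀ over full span):
  y_2 = -w₀x²(L-x)²(x+2L)/(120LEI) = -20·4²·(6-4)²·(4+2·6)/(120·6·100000) = -8/28125 m
Load 3 — applied couple M₀=18 kN·m at a=2 m (b=L-a=4):
  y_3 = (R_Ax³/6 - M_Ax²/2 - M₀(x-a)²/2)/EI  [x>a] with R_A=4, M_A=0 = (4·4³/6 - 0·4²/2 - 18·(4-2)²/2)/100000 = 1/15000 m
Superposition: y = Σ y_i = 29/225000 m ≈ 0.000129 m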